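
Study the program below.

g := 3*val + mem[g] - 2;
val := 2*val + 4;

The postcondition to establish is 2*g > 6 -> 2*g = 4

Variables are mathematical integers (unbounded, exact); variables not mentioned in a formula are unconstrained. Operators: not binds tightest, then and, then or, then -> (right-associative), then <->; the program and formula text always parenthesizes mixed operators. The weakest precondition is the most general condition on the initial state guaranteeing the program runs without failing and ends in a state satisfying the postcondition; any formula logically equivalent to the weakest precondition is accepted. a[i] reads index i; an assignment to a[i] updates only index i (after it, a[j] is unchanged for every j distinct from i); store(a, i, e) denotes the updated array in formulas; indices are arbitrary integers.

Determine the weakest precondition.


Working backward. After the program, 2*g > 6 -> 2*g = 4 must hold.
Before val := 2*val + 4: 2*g > 6 -> 2*g = 4
Before g := 3*val + mem[g] - 2: 2*mem[g] + 6*val > 10 -> 2*mem[g] + 6*val = 8
Answer: WP = 2*mem[g] + 6*val > 10 -> 2*mem[g] + 6*val = 8


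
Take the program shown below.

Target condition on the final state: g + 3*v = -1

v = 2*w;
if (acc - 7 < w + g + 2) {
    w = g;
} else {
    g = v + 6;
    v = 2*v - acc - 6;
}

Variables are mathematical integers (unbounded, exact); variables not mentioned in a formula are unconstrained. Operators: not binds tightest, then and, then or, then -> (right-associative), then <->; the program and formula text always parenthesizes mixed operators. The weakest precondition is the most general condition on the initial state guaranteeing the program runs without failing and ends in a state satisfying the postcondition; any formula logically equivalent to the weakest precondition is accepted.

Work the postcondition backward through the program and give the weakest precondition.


Working backward. After the program, g + 3*v = -1 must hold.
Then branch requires g + 3*v = -1; else branch requires 7*v = 3*acc + 11.
Before the if: (acc < g + w + 9 -> g + 3*v = -1) and ((not (acc < g + w + 9)) -> 7*v = 3*acc + 11)
Before v := 2*w: (acc < g + w + 9 -> g + 6*w = -1) and ((not (acc < g + w + 9)) -> 14*w = 3*acc + 11)
Answer: WP = (acc < g + w + 9 -> g + 6*w = -1) and ((not (acc < g + w + 9)) -> 14*w = 3*acc + 11)


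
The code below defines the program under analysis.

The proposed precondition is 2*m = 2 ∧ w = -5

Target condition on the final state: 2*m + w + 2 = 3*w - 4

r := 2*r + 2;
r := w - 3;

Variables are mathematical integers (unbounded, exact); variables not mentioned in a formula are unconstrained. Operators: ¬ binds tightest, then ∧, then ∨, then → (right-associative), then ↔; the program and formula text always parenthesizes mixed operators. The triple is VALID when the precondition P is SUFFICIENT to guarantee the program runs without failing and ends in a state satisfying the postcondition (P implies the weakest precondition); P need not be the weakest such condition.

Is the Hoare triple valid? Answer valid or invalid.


Working backward. After the program, the postcondition 2*m + w + 2 = 3*w - 4 must hold; in canonical form it is 2*m = 2*w - 6.
Before r := w - 3: 2*m = 2*w - 6
Before r := 2*r + 2: 2*m = 2*w - 6
The weakest precondition is 2*m = 2*w - 6.
Check whether 2*m = 2 ∧ w = -5 implies it.
Countermodel: at the initial state m = 1, w = -5, the precondition holds but the weakest precondition fails.
Answer: invalid


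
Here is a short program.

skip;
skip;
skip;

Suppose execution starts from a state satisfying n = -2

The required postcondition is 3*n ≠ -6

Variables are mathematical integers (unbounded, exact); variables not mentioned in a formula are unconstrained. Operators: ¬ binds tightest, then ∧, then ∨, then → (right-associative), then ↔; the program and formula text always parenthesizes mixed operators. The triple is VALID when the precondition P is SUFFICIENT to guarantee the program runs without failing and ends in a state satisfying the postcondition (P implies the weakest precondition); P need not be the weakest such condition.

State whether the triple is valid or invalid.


Working backward. After the program, 3*n ≠ -6 must hold.
Before skip: 3*n ≠ -6
Before skip: 3*n ≠ -6
Before skip: 3*n ≠ -6
The weakest precondition is 3*n ≠ -6.
Check whether n = -2 implies it.
Countermodel: at the initial state n = -2, the precondition holds but the weakest precondition fails.
Answer: invalid


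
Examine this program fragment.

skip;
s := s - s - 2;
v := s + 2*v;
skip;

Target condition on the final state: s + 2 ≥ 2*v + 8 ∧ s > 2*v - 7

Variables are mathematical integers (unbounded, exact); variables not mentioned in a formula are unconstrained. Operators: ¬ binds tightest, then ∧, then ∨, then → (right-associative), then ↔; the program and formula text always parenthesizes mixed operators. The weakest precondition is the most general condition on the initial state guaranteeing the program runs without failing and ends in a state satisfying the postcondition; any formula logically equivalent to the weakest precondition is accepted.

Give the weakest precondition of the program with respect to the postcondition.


Working backward. After the program, the postcondition s + 2 ≥ 2*v + 8 ∧ s > 2*v - 7 must hold; in canonical form it is s ≥ 2*v + 6 ∧ s > 2*v - 7.
Before skip: s ≥ 2*v + 6 ∧ s > 2*v - 7
Before v := s + 2*v: s + 4*v ≤ -6 ∧ s + 4*v < 7
Before s := s - s - 2: 4*v ≤ -4 ∧ 4*v < 9
Before skip: 4*v ≤ -4 ∧ 4*v < 9
Answer: WP = 4*v ≤ -4 ∧ 4*v < 9


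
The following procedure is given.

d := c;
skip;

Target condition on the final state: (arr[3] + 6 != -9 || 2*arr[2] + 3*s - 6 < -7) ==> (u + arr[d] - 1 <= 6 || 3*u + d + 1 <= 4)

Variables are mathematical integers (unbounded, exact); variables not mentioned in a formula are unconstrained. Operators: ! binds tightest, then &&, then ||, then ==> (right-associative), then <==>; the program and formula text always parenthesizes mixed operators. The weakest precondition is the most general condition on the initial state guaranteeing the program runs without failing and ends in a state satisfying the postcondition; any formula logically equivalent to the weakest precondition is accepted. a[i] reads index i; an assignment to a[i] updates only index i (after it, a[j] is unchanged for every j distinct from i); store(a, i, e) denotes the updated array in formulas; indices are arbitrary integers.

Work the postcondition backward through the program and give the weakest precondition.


Working backward. After the program, the postcondition (arr[3] + 6 != -9 || 2*arr[2] + 3*s - 6 < -7) ==> (u + arr[d] - 1 <= 6 || 3*u + d + 1 <= 4) must hold; in canonical form it is (arr[3] != -15 || 2*arr[2] + 3*s < -1) ==> (arr[d] + u <= 7 || d + 3*u <= 3).
Before skip: (arr[3] != -15 || 2*arr[2] + 3*s < -1) ==> (arr[d] + u <= 7 || d + 3*u <= 3)
Before d := c: (arr[3] != -15 || 2*arr[2] + 3*s < -1) ==> (arr[c] + u <= 7 || c + 3*u <= 3)
Answer: WP = (arr[3] != -15 || 2*arr[2] + 3*s < -1) ==> (arr[c] + u <= 7 || c + 3*u <= 3)


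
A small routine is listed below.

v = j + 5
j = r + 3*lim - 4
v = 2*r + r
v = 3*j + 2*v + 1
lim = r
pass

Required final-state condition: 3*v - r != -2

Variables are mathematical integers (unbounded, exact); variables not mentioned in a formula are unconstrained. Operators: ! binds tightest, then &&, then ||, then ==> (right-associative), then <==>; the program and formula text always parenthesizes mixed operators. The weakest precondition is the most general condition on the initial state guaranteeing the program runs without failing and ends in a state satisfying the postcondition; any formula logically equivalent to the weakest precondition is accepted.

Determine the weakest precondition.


Working backward. After the program, the postcondition 3*v - r != -2 must hold; in canonical form it is 3*v != r - 2.
Before skip: 3*v != r - 2
Before lim := r: 3*v != r - 2
Before v := 3*j + 2*v + 1: 9*j + 6*v != r - 5
Before v := 2*r + r: 9*j + 17*r != -5
Before j := r + 3*lim - 4: 27*lim + 26*r != 31
Before v := j + 5: 27*lim + 26*r != 31
Answer: WP = 27*lim + 26*r != 31


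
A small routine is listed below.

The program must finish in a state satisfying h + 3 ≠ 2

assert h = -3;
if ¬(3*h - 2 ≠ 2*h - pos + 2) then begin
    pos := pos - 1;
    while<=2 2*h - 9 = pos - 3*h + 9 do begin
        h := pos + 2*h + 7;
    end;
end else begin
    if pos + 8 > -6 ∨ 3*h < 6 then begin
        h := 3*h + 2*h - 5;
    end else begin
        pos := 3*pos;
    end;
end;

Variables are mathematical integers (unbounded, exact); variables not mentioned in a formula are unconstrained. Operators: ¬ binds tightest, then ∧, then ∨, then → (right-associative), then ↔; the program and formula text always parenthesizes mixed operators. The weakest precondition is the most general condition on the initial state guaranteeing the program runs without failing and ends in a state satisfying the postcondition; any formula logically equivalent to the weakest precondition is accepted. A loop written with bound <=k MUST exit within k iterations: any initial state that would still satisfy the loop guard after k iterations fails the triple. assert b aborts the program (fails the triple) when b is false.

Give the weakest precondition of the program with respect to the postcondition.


Working backward. After the program, the postcondition h + 3 ≠ 2 must hold; in canonical form it is h ≠ -1.
Then branch requires (5*h = pos + 17 → ((10*h + 4*pos = -13 → ((¬(20*h + 14*pos = -73)) ∧ 4*h + 3*pos ≠ -19)) ∧ ((¬(10*h + 4*pos = -13)) → 2*h + pos ≠ -7))) ∧ ((¬(5*h = pos + 17)) → h ≠ -1); else branch requires ((pos > -14 ∨ 3*h < 6) → 5*h ≠ 4) ∧ ((¬(pos > -14 ∨ 3*h < 6)) → h ≠ -1).
Before the if: ((¬(h + pos ≠ 4)) → ((5*h = pos + 17 → ((10*h + 4*pos = -13 → ((¬(20*h + 14*pos = -73)) ∧ 4*h + 3*pos ≠ -19)) ∧ ((¬(10*h + 4*pos = -13)) → 2*h + pos ≠ -7))) ∧ ((¬(5*h = pos + 17)) → h ≠ -1))) ∧ (h + pos ≠ 4 → (((pos > -14 ∨ 3*h < 6) → 5*h ≠ 4) ∧ ((¬(pos > -14 ∨ 3*h < 6)) → h ≠ -1)))
Before assert h = -3: h = -3 ∧ ((¬(h + pos ≠ 4)) → ((5*h = pos + 17 → ((10*h + 4*pos = -13 → ((¬(20*h + 14*pos = -73)) ∧ 4*h + 3*pos ≠ -19)) ∧ ((¬(10*h + 4*pos = -13)) → 2*h + pos ≠ -7))) ∧ ((¬(5*h = pos + 17)) → h ≠ -1))) ∧ (h + pos ≠ 4 → (((pos > -14 ∨ 3*h < 6) → 5*h ≠ 4) ∧ ((¬(pos > -14 ∨ 3*h < 6)) → h ≠ -1)))
Answer: WP = h = -3 ∧ ((¬(h + pos ≠ 4)) → ((5*h = pos + 17 → ((10*h + 4*pos = -13 → ((¬(20*h + 14*pos = -73)) ∧ 4*h + 3*pos ≠ -19)) ∧ ((¬(10*h + 4*pos = -13)) → 2*h + pos ≠ -7))) ∧ ((¬(5*h = pos + 17)) → h ≠ -1))) ∧ (h + pos ≠ 4 → (((pos > -14 ∨ 3*h < 6) → 5*h ≠ 4) ∧ ((¬(pos > -14 ∨ 3*h < 6)) → h ≠ -1)))


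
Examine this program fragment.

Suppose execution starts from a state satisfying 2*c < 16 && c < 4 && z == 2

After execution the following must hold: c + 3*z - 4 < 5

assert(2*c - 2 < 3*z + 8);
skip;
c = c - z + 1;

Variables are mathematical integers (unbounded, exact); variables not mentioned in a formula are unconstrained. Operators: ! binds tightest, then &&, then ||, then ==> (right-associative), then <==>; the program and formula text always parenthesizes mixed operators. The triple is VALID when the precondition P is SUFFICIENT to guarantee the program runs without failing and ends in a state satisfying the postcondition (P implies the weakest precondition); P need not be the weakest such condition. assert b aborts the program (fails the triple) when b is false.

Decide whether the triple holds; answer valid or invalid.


Working backward. After the program, the postcondition c + 3*z - 4 < 5 must hold; in canonical form it is c + 3*z < 9.
Before c := c - z + 1: c + 2*z < 8
Before skip: c + 2*z < 8
Before assert 2*c - 2 < 3*z + 8: 2*c < 3*z + 10 && c + 2*z < 8
The weakest precondition is 2*c < 3*z + 10 && c + 2*z < 8.
Check whether 2*c < 16 && c < 4 && z == 2 implies it.
Every state satisfying the precondition satisfies the weakest precondition: the implication holds.
Answer: valid


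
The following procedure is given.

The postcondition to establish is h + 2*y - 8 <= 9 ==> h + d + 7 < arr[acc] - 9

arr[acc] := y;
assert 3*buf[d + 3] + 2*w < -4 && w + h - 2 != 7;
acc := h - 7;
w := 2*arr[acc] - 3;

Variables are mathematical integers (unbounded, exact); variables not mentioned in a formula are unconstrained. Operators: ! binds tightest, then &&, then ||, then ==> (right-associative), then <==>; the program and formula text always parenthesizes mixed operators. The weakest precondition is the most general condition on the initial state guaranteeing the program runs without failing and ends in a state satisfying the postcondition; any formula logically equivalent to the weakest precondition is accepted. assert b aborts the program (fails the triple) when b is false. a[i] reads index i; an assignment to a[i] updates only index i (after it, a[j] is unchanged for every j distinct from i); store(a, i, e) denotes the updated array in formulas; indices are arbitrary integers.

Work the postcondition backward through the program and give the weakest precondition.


Working backward. After the program, the postcondition h + 2*y - 8 <= 9 ==> h + d + 7 < arr[acc] - 9 must hold; in canonical form it is h + 2*y <= 17 ==> d + h < arr[acc] - 16.
Before w := 2*arr[acc] - 3: h + 2*y <= 17 ==> d + h < arr[acc] - 16
Before acc := h - 7: h + 2*y <= 17 ==> d + h < arr[h - 7] - 16
Before assert 3*buf[d + 3] + 2*w < -4 && w + h - 2 != 7: 3*buf[d + 3] + 2*w < -4 && h + w != 9 && (h + 2*y <= 17 ==> d + h < arr[h - 7] - 16)
Before arr[acc] := y: 3*buf[d + 3] + 2*w < -4 && h + w != 9 && (h + 2*y <= 17 ==> d + h < store(arr, acc, y)[h - 7] - 16)
Answer: WP = 3*buf[d + 3] + 2*w < -4 && h + w != 9 && (h + 2*y <= 17 ==> d + h < store(arr, acc, y)[h - 7] - 16)


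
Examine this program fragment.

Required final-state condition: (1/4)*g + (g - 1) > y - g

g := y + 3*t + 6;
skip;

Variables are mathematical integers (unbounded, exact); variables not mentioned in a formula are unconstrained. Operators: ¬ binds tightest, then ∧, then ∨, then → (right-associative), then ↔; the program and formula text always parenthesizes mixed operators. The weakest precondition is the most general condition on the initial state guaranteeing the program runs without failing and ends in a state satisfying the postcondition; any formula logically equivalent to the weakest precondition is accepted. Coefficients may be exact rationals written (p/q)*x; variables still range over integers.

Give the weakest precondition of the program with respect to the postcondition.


Working backward. After the program, the postcondition (1/4)*g + (g - 1) > y - g must hold; in canonical form it is (9/4)*g > y + 1.
Before skip: (9/4)*g > y + 1
Before g := y + 3*t + 6: (27/4)*t + (5/4)*y > -25/2
Answer: WP = (27/4)*t + (5/4)*y > -25/2


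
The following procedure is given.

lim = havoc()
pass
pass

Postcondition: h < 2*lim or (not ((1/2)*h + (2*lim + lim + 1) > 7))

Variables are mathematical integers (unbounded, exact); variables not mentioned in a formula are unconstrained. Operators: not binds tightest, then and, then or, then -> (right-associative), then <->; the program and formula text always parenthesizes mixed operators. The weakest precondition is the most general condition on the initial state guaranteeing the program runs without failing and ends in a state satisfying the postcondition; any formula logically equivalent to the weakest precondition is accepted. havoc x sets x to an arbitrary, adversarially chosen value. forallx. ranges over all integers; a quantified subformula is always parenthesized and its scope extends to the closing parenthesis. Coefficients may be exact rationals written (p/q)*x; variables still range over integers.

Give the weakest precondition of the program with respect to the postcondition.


Working backward. After the program, the postcondition h < 2*lim or (not ((1/2)*h + (2*lim + lim + 1) > 7)) must hold; in canonical form it is h < 2*lim or (not ((1/2)*h + 3*lim > 6)).
Before skip: h < 2*lim or (not ((1/2)*h + 3*lim > 6))
Before skip: h < 2*lim or (not ((1/2)*h + 3*lim > 6))
Before havoc lim: forall lim_1. (h < 2*lim_1 or (not ((1/2)*h + 3*lim_1 > 6)))
Answer: WP = forall lim_1. (h < 2*lim_1 or (not ((1/2)*h + 3*lim_1 > 6)))


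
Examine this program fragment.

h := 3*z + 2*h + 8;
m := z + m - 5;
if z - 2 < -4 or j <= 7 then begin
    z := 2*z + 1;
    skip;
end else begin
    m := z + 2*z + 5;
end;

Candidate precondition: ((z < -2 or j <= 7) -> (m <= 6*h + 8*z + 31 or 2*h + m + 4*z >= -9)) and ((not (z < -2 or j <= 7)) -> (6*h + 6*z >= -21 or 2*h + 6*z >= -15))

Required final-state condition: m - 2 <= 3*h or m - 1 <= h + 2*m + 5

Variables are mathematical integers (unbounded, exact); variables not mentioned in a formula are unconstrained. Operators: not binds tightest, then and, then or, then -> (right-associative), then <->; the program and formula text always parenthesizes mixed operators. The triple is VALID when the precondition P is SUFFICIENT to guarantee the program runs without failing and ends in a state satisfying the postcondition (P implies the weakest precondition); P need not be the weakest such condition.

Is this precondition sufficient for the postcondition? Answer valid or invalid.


Working backward. After the program, the postcondition m - 2 <= 3*h or m - 1 <= h + 2*m + 5 must hold; in canonical form it is m <= 3*h + 2 or h + m >= -6.
Then branch requires m <= 3*h + 2 or h + m >= -6; else branch requires 3*z <= 3*h - 3 or h + 3*z >= -11.
Before the if: ((z < -2 or j <= 7) -> (m <= 3*h + 2 or h + m >= -6)) and ((not (z < -2 or j <= 7)) -> (3*z <= 3*h - 3 or h + 3*z >= -11))
Before m := z + m - 5: ((z < -2 or j <= 7) -> (m + z <= 3*h + 7 or h + m + z >= -1)) and ((not (z < -2 or j <= 7)) -> (3*z <= 3*h - 3 or h + 3*z >= -11))
Before h := 3*z + 2*h + 8: ((z < -2 or j <= 7) -> (m <= 6*h + 8*z + 31 or 2*h + m + 4*z >= -9)) and ((not (z < -2 or j <= 7)) -> (6*h + 6*z >= -21 or 2*h + 6*z >= -19))
The weakest precondition is ((z < -2 or j <= 7) -> (m <= 6*h + 8*z + 31 or 2*h + m + 4*z >= -9)) and ((not (z < -2 or j <= 7)) -> (6*h + 6*z >= -21 or 2*h + 6*z >= -19)).
Check whether ((z < -2 or j <= 7) -> (m <= 6*h + 8*z + 31 or 2*h + m + 4*z >= -9)) and ((not (z < -2 or j <= 7)) -> (6*h + 6*z >= -21 or 2*h + 6*z >= -15)) implies it.
Every state satisfying the precondition satisfies the weakest precondition: the implication holds.
Answer: valid


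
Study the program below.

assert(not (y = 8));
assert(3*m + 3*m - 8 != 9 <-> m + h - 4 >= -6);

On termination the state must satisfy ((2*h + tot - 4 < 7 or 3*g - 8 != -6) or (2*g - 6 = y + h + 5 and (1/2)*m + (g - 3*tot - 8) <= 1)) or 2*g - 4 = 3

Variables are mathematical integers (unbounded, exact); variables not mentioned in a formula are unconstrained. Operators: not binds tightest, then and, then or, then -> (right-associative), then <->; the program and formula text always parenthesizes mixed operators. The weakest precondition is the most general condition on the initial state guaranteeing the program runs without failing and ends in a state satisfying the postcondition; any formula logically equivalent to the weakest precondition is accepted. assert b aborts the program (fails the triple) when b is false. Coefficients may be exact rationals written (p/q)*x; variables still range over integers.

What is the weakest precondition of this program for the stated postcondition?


Working backward. After the program, the postcondition ((2*h + tot - 4 < 7 or 3*g - 8 != -6) or (2*g - 6 = y + h + 5 and (1/2)*m + (g - 3*tot - 8) <= 1)) or 2*g - 4 = 3 must hold; in canonical form it is 2*h + tot < 11 or 3*g != 2 or (2*g = h + y + 11 and g + (1/2)*m <= 3*tot + 9) or 2*g = 7.
Before assert 3*m + 3*m - 8 != 9 <-> m + h - 4 >= -6: (6*m != 17 <-> h + m >= -2) and (2*h + tot < 11 or 3*g != 2 or (2*g = h + y + 11 and g + (1/2)*m <= 3*tot + 9) or 2*g = 7)
Before assert not (y = 8): (not (y = 8)) and (6*m != 17 <-> h + m >= -2) and (2*h + tot < 11 or 3*g != 2 or (2*g = h + y + 11 and g + (1/2)*m <= 3*tot + 9) or 2*g = 7)
Answer: WP = (not (y = 8)) and (6*m != 17 <-> h + m >= -2) and (2*h + tot < 11 or 3*g != 2 or (2*g = h + y + 11 and g + (1/2)*m <= 3*tot + 9) or 2*g = 7)


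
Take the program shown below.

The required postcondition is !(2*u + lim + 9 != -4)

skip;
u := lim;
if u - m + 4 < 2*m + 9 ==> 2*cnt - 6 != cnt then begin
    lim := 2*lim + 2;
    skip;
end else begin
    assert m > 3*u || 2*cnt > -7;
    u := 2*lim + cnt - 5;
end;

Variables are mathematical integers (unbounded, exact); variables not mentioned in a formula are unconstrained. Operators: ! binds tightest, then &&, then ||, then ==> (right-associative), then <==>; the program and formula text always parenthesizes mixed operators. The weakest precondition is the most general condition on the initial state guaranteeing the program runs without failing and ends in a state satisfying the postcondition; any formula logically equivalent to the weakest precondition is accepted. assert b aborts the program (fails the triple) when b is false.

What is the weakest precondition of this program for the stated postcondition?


Working backward. After the program, the postcondition !(2*u + lim + 9 != -4) must hold; in canonical form it is !(lim + 2*u != -13).
Then branch requires !(2*lim + 2*u != -15); else branch requires (m > 3*u || 2*cnt > -7) && (!(2*cnt + 5*lim != -3)).
Before the if: ((u < 3*m + 5 ==> cnt != 6) ==> (!(2*lim + 2*u != -15))) && ((!(u < 3*m + 5 ==> cnt != 6)) ==> ((m > 3*u || 2*cnt > -7) && (!(2*cnt + 5*lim != -3))))
Before u := lim: ((lim < 3*m + 5 ==> cnt != 6) ==> (!(4*lim != -15))) && ((!(lim < 3*m + 5 ==> cnt != 6)) ==> ((m > 3*lim || 2*cnt > -7) && (!(2*cnt + 5*lim != -3))))
Before skip: ((lim < 3*m + 5 ==> cnt != 6) ==> (!(4*lim != -15))) && ((!(lim < 3*m + 5 ==> cnt != 6)) ==> ((m > 3*lim || 2*cnt > -7) && (!(2*cnt + 5*lim != -3))))
Answer: WP = ((lim < 3*m + 5 ==> cnt != 6) ==> (!(4*lim != -15))) && ((!(lim < 3*m + 5 ==> cnt != 6)) ==> ((m > 3*lim || 2*cnt > -7) && (!(2*cnt + 5*lim != -3))))


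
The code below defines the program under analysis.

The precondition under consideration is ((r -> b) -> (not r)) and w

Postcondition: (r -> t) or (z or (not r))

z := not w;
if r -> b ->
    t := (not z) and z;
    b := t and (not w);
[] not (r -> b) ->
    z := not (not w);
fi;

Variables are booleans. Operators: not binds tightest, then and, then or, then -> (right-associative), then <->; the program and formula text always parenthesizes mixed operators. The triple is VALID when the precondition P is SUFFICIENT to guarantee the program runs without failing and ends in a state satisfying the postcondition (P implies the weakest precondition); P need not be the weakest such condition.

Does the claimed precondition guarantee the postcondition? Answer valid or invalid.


Working backward. After the program, the postcondition (r -> t) or (z or (not r)) must hold; in canonical form it is (r -> t) or z or (not r).
Then branch requires (not r) or z; else branch requires (r -> t) or w or (not r).
Before the if: ((r -> b) -> ((not r) or z)) and ((not (r -> b)) -> ((r -> t) or w or (not r)))
Before z := not w: ((r -> b) -> ((not r) or (not w))) and ((not (r -> b)) -> ((r -> t) or w or (not r)))
The weakest precondition is ((r -> b) -> ((not r) or (not w))) and ((not (r -> b)) -> ((r -> t) or w or (not r))).
Check whether ((r -> b) -> (not r)) and w implies it.
Every state satisfying the precondition satisfies the weakest precondition: the implication holds.
Answer: valid


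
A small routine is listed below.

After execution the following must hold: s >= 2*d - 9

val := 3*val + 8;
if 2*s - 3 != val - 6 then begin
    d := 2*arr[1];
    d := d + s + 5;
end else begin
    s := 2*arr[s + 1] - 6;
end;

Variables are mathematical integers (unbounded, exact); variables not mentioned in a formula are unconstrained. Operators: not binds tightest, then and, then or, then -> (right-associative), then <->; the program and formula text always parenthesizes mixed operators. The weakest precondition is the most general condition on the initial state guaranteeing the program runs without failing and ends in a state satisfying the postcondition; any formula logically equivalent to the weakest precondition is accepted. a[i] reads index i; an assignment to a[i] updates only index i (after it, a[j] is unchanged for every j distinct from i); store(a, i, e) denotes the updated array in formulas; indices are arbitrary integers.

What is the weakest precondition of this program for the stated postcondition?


Working backward. After the program, s >= 2*d - 9 must hold.
Then branch requires 4*arr[1] + s <= -1; else branch requires 2*arr[s + 1] >= 2*d - 3.
Before the if: (2*s != val - 3 -> 4*arr[1] + s <= -1) and ((not (2*s != val - 3)) -> 2*arr[s + 1] >= 2*d - 3)
Before val := 3*val + 8: (2*s != 3*val + 5 -> 4*arr[1] + s <= -1) and ((not (2*s != 3*val + 5)) -> 2*arr[s + 1] >= 2*d - 3)
Answer: WP = (2*s != 3*val + 5 -> 4*arr[1] + s <= -1) and ((not (2*s != 3*val + 5)) -> 2*arr[s + 1] >= 2*d - 3)


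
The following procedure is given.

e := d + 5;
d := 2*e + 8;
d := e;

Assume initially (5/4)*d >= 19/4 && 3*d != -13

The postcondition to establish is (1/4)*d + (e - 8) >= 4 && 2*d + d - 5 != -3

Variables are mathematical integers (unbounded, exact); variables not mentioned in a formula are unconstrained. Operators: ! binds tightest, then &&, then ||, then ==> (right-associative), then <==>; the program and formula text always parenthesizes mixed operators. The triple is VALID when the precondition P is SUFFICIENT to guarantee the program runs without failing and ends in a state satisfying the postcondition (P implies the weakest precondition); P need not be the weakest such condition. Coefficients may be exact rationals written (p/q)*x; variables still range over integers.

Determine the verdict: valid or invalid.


Working backward. After the program, the postcondition (1/4)*d + (e - 8) >= 4 && 2*d + d - 5 != -3 must hold; in canonical form it is (1/4)*d + e >= 12 && 3*d != 2.
Before d := e: (5/4)*e >= 12 && 3*e != 2
Before d := 2*e + 8: (5/4)*e >= 12 && 3*e != 2
Before e := d + 5: (5/4)*d >= 23/4 && 3*d != -13
The weakest precondition is (5/4)*d >= 23/4 && 3*d != -13.
Check whether (5/4)*d >= 19/4 && 3*d != -13 implies it.
Countermodel: at the initial state d = 4, the precondition holds but the weakest precondition fails.
Answer: invalid


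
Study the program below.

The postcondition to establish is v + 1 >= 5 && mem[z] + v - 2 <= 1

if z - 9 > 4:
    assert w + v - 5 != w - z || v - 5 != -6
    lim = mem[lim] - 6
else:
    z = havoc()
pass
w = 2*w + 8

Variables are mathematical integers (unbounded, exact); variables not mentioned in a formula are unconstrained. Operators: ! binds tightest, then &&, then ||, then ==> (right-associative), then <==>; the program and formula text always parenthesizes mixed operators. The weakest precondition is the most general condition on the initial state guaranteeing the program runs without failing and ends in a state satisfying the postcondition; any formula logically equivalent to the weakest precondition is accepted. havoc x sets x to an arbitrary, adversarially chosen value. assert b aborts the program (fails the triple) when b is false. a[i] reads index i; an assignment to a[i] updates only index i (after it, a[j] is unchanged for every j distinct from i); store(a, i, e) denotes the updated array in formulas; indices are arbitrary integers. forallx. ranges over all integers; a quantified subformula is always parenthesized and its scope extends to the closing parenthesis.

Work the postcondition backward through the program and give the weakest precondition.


Working backward. After the program, the postcondition v + 1 >= 5 && mem[z] + v - 2 <= 1 must hold; in canonical form it is v >= 4 && mem[z] + v <= 3.
Before w := 2*w + 8: v >= 4 && mem[z] + v <= 3
Before skip: v >= 4 && mem[z] + v <= 3
Then branch requires (v + z != 5 || v != -1) && v >= 4 && mem[z] + v <= 3; else branch requires forall z_1. (v >= 4 && mem[z_1] + v <= 3).
Before the if: (z > 13 ==> ((v + z != 5 || v != -1) && v >= 4 && mem[z] + v <= 3)) && ((!(z > 13)) ==> (forall z_1. (v >= 4 && mem[z_1] + v <= 3)))
Answer: WP = (z > 13 ==> ((v + z != 5 || v != -1) && v >= 4 && mem[z] + v <= 3)) && ((!(z > 13)) ==> (forall z_1. (v >= 4 && mem[z_1] + v <= 3)))


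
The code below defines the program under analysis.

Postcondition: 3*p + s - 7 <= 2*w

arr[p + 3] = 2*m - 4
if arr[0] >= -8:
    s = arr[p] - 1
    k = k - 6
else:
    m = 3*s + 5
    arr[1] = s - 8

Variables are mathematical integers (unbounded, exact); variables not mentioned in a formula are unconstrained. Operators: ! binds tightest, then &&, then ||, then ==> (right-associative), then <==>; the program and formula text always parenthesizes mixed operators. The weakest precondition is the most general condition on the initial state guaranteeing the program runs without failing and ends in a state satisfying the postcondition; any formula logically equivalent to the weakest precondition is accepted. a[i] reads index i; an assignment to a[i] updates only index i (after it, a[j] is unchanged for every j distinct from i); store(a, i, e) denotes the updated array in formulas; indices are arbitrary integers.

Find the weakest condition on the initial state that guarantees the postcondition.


Working backward. After the program, the postcondition 3*p + s - 7 <= 2*w must hold; in canonical form it is 3*p + s <= 2*w + 7.
Then branch requires arr[p] + 3*p <= 2*w + 8; else branch requires 3*p + s <= 2*w + 7.
Before the if: (arr[0] >= -8 ==> arr[p] + 3*p <= 2*w + 8) && ((!(arr[0] >= -8)) ==> 3*p + s <= 2*w + 7)
Before arr[p + 3] := 2*m - 4: (store(arr, p + 3, 2*m - 4)[0] >= -8 ==> store(arr, p + 3, 2*m - 4)[p] + 3*p <= 2*w + 8) && ((!(store(arr, p + 3, 2*m - 4)[0] >= -8)) ==> 3*p + s <= 2*w + 7)
Answer: WP = (store(arr, p + 3, 2*m - 4)[0] >= -8 ==> store(arr, p + 3, 2*m - 4)[p] + 3*p <= 2*w + 8) && ((!(store(arr, p + 3, 2*m - 4)[0] >= -8)) ==> 3*p + s <= 2*w + 7)


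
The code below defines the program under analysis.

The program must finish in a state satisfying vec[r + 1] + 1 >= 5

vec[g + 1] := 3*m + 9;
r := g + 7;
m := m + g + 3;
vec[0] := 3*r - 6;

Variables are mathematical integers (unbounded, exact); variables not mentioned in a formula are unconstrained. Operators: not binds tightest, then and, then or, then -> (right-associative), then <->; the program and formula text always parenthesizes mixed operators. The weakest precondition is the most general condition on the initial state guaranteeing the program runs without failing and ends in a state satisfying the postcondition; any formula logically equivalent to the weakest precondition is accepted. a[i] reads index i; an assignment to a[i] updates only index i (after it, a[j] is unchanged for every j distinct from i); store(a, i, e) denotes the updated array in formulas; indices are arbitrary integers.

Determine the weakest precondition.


Working backward. After the program, the postcondition vec[r + 1] + 1 >= 5 must hold; in canonical form it is vec[r + 1] >= 4.
Before vec[0] := 3*r - 6: store(vec, 0, 3*r - 6)[r + 1] >= 4
Before m := m + g + 3: store(vec, 0, 3*r - 6)[r + 1] >= 4
Before r := g + 7: store(vec, 0, 3*g + 15)[g + 8] >= 4
Before vec[g + 1] := 3*m + 9: store(store(vec, g + 1, 3*m + 9), 0, 3*g + 15)[g + 8] >= 4
Answer: WP = store(store(vec, g + 1, 3*m + 9), 0, 3*g + 15)[g + 8] >= 4


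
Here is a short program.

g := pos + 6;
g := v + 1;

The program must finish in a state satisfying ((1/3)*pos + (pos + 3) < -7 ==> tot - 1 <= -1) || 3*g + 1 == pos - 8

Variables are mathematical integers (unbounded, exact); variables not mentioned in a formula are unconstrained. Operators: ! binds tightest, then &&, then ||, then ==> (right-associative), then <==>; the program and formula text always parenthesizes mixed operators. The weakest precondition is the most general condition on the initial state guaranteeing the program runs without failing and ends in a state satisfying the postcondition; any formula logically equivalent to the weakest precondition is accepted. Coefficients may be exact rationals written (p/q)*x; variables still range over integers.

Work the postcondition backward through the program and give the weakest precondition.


Working backward. After the program, the postcondition ((1/3)*pos + (pos + 3) < -7 ==> tot - 1 <= -1) || 3*g + 1 == pos - 8 must hold; in canonical form it is ((4/3)*pos < -10 ==> tot <= 0) || 3*g == pos - 9.
Before g := v + 1: ((4/3)*pos < -10 ==> tot <= 0) || 3*v == pos - 12
Before g := pos + 6: ((4/3)*pos < -10 ==> tot <= 0) || 3*v == pos - 12
Answer: WP = ((4/3)*pos < -10 ==> tot <= 0) || 3*v == pos - 12


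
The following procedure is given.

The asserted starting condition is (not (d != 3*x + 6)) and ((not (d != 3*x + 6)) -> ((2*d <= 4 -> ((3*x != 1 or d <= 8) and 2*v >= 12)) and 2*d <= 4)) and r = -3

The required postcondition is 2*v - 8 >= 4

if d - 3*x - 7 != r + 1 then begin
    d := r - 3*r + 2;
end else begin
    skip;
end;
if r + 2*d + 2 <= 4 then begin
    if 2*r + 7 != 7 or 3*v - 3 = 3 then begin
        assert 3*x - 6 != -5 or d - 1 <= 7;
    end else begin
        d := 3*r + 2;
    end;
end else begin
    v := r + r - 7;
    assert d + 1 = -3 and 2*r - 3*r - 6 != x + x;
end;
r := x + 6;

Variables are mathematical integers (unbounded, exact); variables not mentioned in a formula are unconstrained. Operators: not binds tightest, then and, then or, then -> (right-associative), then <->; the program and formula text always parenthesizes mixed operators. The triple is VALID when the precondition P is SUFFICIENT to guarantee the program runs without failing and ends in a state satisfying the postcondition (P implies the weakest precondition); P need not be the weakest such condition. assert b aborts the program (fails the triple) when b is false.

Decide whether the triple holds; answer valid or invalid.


Working backward. After the program, the postcondition 2*v - 8 >= 4 must hold; in canonical form it is 2*v >= 12.
Before r := x + 6: 2*v >= 12
Then branch requires ((2*r != 0 or 3*v = 6) -> ((3*x != 1 or d <= 8) and 2*v >= 12)) and ((not (2*r != 0 or 3*v = 6)) -> 2*v >= 12); else branch requires d = -4 and r + 2*x != -6 and 4*r >= 26.
Before the if: (2*d + r <= 2 -> (((2*r != 0 or 3*v = 6) -> ((3*x != 1 or d <= 8) and 2*v >= 12)) and ((not (2*r != 0 or 3*v = 6)) -> 2*v >= 12))) and ((not (2*d + r <= 2)) -> (d = -4 and r + 2*x != -6 and 4*r >= 26))
Then branch requires (3*r >= 2 -> (((2*r != 0 or 3*v = 6) -> ((3*x != 1 or 2*r >= -6) and 2*v >= 12)) and ((not (2*r != 0 or 3*v = 6)) -> 2*v >= 12))) and ((not (3*r >= 2)) -> (2*r = 6 and r + 2*x != -6 and 4*r >= 26)); else branch requires (2*d + r <= 2 -> (((2*r != 0 or 3*v = 6) -> ((3*x != 1 or d <= 8) and 2*v >= 12)) and ((not (2*r != 0 or 3*v = 6)) -> 2*v >= 12))) and ((not (2*d + r <= 2)) -> (d = -4 and r + 2*x != -6 and 4*r >= 26)).
Before the if: (d != r + 3*x + 8 -> ((3*r >= 2 -> (((2*r != 0 or 3*v = 6) -> ((3*x != 1 or 2*r >= -6) and 2*v >= 12)) and ((not (2*r != 0 or 3*v = 6)) -> 2*v >= 12))) and ((not (3*r >= 2)) -> (2*r = 6 and r + 2*x != -6 and 4*r >= 26)))) and ((not (d != r + 3*x + 8)) -> ((2*d + r <= 2 -> (((2*r != 0 or 3*v = 6) -> ((3*x != 1 or d <= 8) and 2*v >= 12)) and ((not (2*r != 0 or 3*v = 6)) -> 2*v >= 12))) and ((not (2*d + r <= 2)) -> (d = -4 and r + 2*x != -6 and 4*r >= 26))))
The weakest precondition is (d != r + 3*x + 8 -> ((3*r >= 2 -> (((2*r != 0 or 3*v = 6) -> ((3*x != 1 or 2*r >= -6) and 2*v >= 12)) and ((not (2*r != 0 or 3*v = 6)) -> 2*v >= 12))) and ((not (3*r >= 2)) -> (2*r = 6 and r + 2*x != -6 and 4*r >= 26)))) and ((not (d != r + 3*x + 8)) -> ((2*d + r <= 2 -> (((2*r != 0 or 3*v = 6) -> ((3*x != 1 or d <= 8) and 2*v >= 12)) and ((not (2*r != 0 or 3*v = 6)) -> 2*v >= 12))) and ((not (2*d + r <= 2)) -> (d = -4 and r + 2*x != -6 and 4*r >= 26)))).
Check whether (not (d != 3*x + 6)) and ((not (d != 3*x + 6)) -> ((2*d <= 4 -> ((3*x != 1 or d <= 8) and 2*v >= 12)) and 2*d <= 4)) and r = -3 implies it.
Countermodel: at the initial state d = 0, r = -3, v = 6, x = -2, the precondition holds but the weakest precondition fails.
Answer: invalid


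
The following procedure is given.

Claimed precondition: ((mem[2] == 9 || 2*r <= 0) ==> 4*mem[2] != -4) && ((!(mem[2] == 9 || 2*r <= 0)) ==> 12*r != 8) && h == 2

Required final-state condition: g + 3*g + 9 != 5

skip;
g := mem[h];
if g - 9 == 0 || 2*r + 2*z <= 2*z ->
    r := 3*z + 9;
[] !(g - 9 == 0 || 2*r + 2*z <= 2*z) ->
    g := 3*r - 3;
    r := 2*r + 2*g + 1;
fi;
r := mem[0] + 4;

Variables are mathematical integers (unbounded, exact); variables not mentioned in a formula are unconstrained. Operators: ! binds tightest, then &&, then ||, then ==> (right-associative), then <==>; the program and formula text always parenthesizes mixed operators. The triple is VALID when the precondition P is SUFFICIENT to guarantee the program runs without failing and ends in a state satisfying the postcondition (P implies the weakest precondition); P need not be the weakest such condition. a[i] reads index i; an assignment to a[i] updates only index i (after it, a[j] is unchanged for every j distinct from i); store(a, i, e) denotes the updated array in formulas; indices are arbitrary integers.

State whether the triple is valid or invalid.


Working backward. After the program, the postcondition g + 3*g + 9 != 5 must hold; in canonical form it is 4*g != -4.
Before r := mem[0] + 4: 4*g != -4
Then branch requires 4*g != -4; else branch requires 12*r != 8.
Before the if: ((g == 9 || 2*r <= 0) ==> 4*g != -4) && ((!(g == 9 || 2*r <= 0)) ==> 12*r != 8)
Before g := mem[h]: ((mem[h] == 9 || 2*r <= 0) ==> 4*mem[h] != -4) && ((!(mem[h] == 9 || 2*r <= 0)) ==> 12*r != 8)
Before skip: ((mem[h] == 9 || 2*r <= 0) ==> 4*mem[h] != -4) && ((!(mem[h] == 9 || 2*r <= 0)) ==> 12*r != 8)
The weakest precondition is ((mem[h] == 9 || 2*r <= 0) ==> 4*mem[h] != -4) && ((!(mem[h] == 9 || 2*r <= 0)) ==> 12*r != 8).
Check whether ((mem[2] == 9 || 2*r <= 0) ==> 4*mem[2] != -4) && ((!(mem[2] == 9 || 2*r <= 0)) ==> 12*r != 8) && h == 2 implies it.
Every state satisfying the precondition satisfies the weakest precondition: the implication holds.
Answer: valid


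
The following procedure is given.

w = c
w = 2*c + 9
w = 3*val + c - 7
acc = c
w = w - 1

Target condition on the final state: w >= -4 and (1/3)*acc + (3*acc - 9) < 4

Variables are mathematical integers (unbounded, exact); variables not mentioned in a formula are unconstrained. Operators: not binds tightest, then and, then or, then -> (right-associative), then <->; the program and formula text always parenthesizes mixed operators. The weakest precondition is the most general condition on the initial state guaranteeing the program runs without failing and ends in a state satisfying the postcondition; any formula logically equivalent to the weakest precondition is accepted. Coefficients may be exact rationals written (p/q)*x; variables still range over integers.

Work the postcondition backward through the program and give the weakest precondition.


Working backward. After the program, the postcondition w >= -4 and (1/3)*acc + (3*acc - 9) < 4 must hold; in canonical form it is w >= -4 and (10/3)*acc < 13.
Before w := w - 1: w >= -3 and (10/3)*acc < 13
Before acc := c: w >= -3 and (10/3)*c < 13
Before w := 3*val + c - 7: c + 3*val >= 4 and (10/3)*c < 13
Before w := 2*c + 9: c + 3*val >= 4 and (10/3)*c < 13
Before w := c: c + 3*val >= 4 and (10/3)*c < 13
Answer: WP = c + 3*val >= 4 and (10/3)*c < 13


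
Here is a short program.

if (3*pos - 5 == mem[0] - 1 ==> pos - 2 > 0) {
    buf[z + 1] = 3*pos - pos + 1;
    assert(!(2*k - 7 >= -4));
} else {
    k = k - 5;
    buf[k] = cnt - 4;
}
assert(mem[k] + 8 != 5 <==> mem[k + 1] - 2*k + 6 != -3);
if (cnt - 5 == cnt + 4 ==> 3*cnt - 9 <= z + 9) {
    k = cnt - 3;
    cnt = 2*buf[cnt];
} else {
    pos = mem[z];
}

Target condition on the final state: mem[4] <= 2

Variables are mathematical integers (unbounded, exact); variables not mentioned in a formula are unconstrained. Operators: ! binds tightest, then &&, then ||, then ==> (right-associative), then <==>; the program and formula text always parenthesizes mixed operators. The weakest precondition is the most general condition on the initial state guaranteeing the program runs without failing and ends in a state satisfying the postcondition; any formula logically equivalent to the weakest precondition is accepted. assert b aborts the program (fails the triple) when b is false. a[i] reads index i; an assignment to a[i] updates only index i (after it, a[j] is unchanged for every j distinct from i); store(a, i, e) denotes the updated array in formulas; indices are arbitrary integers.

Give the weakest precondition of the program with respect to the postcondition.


Working backward. After the program, mem[4] <= 2 must hold.
Then branch requires mem[4] <= 2; else branch requires mem[4] <= 2.
Before the if: mem[4] <= 2
Before assert mem[k] + 8 != 5 <==> mem[k + 1] - 2*k + 6 != -3: (mem[k] != -3 <==> mem[k + 1] != 2*k - 9) && mem[4] <= 2
Then branch requires (!(2*k >= 3)) && (mem[k] != -3 <==> mem[k + 1] != 2*k - 9) && mem[4] <= 2; else branch requires (mem[k - 5] != -3 <==> mem[k - 4] != 2*k - 19) && mem[4] <= 2.
Before the if: ((3*pos == mem[0] + 4 ==> pos > 2) ==> ((!(2*k >= 3)) && (mem[k] != -3 <==> mem[k + 1] != 2*k - 9) && mem[4] <= 2)) && ((!(3*pos == mem[0] + 4 ==> pos > 2)) ==> ((mem[k - 5] != -3 <==> mem[k - 4] != 2*k - 19) && mem[4] <= 2))
Answer: WP = ((3*pos == mem[0] + 4 ==> pos > 2) ==> ((!(2*k >= 3)) && (mem[k] != -3 <==> mem[k + 1] != 2*k - 9) && mem[4] <= 2)) && ((!(3*pos == mem[0] + 4 ==> pos > 2)) ==> ((mem[k - 5] != -3 <==> mem[k - 4] != 2*k - 19) && mem[4] <= 2))
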